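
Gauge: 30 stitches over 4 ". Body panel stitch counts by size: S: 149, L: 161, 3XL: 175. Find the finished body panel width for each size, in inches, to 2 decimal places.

30/4 = 7.5 sts per in.
S: 149 / 7.5 = 19.867 → 19.87 in.
L: 161 / 7.5 = 21.467 → 21.47 in.
3XL: 175 / 7.5 = 23.333 → 23.33 in.

S 19.87 inches; L 21.47 inches; 3XL 23.33 inches.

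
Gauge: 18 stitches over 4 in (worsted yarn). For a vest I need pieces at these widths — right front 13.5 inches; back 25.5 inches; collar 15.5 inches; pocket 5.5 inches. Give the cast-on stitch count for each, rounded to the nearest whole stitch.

Rate = 18/4 = 4.5 sts per in.
right front: 13.5 × 4.5 = 60.75 → 61.
back: 25.5 × 4.5 = 114.75 → 115.
collar: 15.5 × 4.5 = 69.75 → 70.
pocket: 5.5 × 4.5 = 24.75 → 25.

right front 61; back 115; collar 70; pocket 25.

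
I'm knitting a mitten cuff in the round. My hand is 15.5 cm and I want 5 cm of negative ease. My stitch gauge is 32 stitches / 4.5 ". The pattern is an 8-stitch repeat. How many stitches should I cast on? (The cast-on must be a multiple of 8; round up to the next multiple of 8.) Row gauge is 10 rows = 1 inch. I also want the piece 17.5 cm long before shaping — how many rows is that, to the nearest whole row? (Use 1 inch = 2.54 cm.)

Finished = 15.5 − 5 = 10.5 cm.
10.5 cm × 1/2.54 = 4.13 inches.
32/4.5 = 7.111 sts per in; 4.13 × 7.111 = 29.40 sts.
Next multiple of 8 → 32.
17.5 cm = 6.89 inches; × 10 = 68.90 → 69 rows.

Cast on 32 stitches; work 69 rows.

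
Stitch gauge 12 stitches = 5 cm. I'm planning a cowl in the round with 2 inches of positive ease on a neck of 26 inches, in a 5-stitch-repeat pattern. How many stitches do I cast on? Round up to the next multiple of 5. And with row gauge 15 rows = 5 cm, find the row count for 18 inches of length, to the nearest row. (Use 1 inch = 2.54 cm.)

Finished = 26 + 2 = 28 inches.
28 inches × 2.54 = 71.12 cm.
12/5 = 2.4 sts per cm; 71.12 × 2.4 = 170.69 sts.
Next multiple of 5 → 175.
18 inches = 45.72 cm; × 3 = 137.16 → 137 rows.

Cast on 175 stitches; work 137 rows.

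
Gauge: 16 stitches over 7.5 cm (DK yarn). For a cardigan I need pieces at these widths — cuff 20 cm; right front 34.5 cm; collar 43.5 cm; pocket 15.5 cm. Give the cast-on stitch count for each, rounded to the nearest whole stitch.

Rate = 16/7.5 = 2.133 sts per cm.
cuff: 20 × 2.133 = 42.67 → 43.
right front: 34.5 × 2.133 = 73.60 → 74.
collar: 43.5 × 2.133 = 92.80 → 93.
pocket: 15.5 × 2.133 = 33.07 → 33.

cuff 43; right front 74; collar 93; pocket 33.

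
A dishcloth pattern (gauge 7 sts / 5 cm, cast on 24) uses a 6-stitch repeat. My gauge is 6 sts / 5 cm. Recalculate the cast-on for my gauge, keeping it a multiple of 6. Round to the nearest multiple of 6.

24 × 6 / 7 = 20.57.
Nearest multiple of 6: 18.

Cast on 18 stitches.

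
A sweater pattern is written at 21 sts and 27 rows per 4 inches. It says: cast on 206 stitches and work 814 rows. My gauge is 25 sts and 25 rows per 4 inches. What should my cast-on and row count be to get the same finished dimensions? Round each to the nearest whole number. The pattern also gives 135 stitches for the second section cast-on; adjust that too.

Stitches: 206 × 25/21 = 245.24 → 245.
Rows: 814 × 25/27 = 753.70 → 754.
second section cast-on: 135 × 25/21 = 160.71 → 161.

Cast on 245 stitches; work 754 rows; second section cast-on 161 stitches.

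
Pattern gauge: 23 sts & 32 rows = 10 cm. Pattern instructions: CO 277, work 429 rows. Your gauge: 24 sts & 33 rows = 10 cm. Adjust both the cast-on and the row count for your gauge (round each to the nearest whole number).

Cast on 289 stitches; work 442 rows.

Stitches: 277 × 24/23 = 289.04 → 289.
Rows: 429 × 33/32 = 442.41 → 442.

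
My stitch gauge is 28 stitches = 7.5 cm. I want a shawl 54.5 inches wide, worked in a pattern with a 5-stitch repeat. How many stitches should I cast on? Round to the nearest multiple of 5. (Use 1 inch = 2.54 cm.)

515 stitches.

54.5 in = 54.5 × 2.54 = 138.43 cm.
28 / 7.5 = 3.733 sts/cm.
138.43 × 3.733 = 516.81 sts.
→ 515.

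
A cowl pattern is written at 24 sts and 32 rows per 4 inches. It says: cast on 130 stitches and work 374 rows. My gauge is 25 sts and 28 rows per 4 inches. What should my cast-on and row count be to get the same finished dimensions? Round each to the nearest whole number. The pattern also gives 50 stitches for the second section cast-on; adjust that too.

Cast on 135 stitches; work 327 rows; second section cast-on 52 stitches.

Stitches: 130 × 25/24 = 135.42 → 135.
Rows: 374 × 28/32 = 327.25 → 327.
second section cast-on: 50 × 25/24 = 52.08 → 52.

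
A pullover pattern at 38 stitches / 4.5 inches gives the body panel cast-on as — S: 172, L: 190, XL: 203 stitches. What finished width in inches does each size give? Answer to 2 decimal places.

38/4.5 = 8.444 sts per in.
S: 172 / 8.444 = 20.368 → 20.37 in.
L: 190 / 8.444 = 22.500 → 22.50 in.
XL: 203 / 8.444 = 24.039 → 24.04 in.

S 20.37 inches; L 22.50 inches; XL 24.04 inches.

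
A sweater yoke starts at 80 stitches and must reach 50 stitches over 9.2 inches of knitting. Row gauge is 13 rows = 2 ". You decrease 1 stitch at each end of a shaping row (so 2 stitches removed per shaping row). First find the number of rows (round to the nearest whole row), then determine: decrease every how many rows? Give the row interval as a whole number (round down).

Decrease every 4th row.

Rows = 9.2 × 6.5 = 59.8 → 60 rows.
Stitches to remove: 30 → 15 shaping rows (at 2 st each).
60 / 15 = 4.00 → every 4 rows.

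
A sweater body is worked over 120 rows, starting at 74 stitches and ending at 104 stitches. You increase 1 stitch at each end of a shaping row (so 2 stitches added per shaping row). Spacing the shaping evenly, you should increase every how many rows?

Stitches to add: |104 − 74| = 30.
Shaping rows needed: 30 / 2 = 15.
120 rows / 15 = every 8 rows.

Increase every 8th row.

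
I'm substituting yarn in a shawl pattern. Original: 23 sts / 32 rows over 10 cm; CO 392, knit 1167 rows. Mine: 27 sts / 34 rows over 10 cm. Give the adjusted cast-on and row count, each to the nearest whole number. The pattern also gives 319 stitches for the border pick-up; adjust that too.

Stitches: 392 × 27/23 = 460.17 → 460.
Rows: 1167 × 34/32 = 1239.94 → 1240.
border pick-up: 319 × 27/23 = 374.48 → 374.

Cast on 460 stitches; work 1240 rows; border pick-up 374 stitches.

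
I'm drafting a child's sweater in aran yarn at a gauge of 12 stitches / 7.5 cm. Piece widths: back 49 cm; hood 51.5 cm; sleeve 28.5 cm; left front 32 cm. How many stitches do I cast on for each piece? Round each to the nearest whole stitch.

Rate = 12/7.5 = 1.6 sts per cm.
back: 49 × 1.6 = 78.40 → 78.
hood: 51.5 × 1.6 = 82.40 → 82.
sleeve: 28.5 × 1.6 = 45.60 → 46.
left front: 32 × 1.6 = 51.20 → 51.

back 78; hood 82; sleeve 46; left front 51.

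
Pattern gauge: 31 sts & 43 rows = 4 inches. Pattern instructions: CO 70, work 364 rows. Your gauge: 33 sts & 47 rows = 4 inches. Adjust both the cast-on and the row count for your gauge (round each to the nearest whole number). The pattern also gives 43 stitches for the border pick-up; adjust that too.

Stitches: 70 × 33/31 = 74.52 → 75.
Rows: 364 × 47/43 = 397.86 → 398.
border pick-up: 43 × 33/31 = 45.77 → 46.

Cast on 75 stitches; work 398 rows; border pick-up 46 stitches.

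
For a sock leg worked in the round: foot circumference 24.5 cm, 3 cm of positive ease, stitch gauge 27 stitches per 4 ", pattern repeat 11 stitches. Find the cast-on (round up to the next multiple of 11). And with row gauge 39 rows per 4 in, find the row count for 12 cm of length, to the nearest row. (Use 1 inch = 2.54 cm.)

Cast on 77 stitches; work 46 rows.

Finished = 24.5 + 3 = 27.5 cm.
27.5 cm × 1/2.54 = 10.83 inches.
27/4 = 6.75 sts per in; 10.83 × 6.75 = 73.08 sts.
Next multiple of 11 → 77.
12 cm = 4.72 inches; × 9.75 = 46.06 → 46 rows.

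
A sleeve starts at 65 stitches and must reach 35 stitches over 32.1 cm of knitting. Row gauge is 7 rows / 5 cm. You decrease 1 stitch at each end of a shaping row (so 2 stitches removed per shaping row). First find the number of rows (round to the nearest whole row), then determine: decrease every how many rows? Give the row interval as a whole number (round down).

Rows = 32.1 × 1.4 = 44.9 → 45 rows.
Stitches to remove: 30 → 15 shaping rows (at 2 st each).
45 / 15 = 3.00 → every 3 rows.

Decrease every 3rd row.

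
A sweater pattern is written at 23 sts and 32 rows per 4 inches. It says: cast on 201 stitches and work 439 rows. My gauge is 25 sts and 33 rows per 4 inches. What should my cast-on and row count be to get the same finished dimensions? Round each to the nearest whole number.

Cast on 218 stitches; work 453 rows.

Stitches: 201 × 25/23 = 218.48 → 218.
Rows: 439 × 33/32 = 452.72 → 453.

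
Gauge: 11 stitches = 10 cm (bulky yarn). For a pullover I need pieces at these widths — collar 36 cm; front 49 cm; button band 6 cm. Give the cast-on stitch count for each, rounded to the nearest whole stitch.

collar 40; front 54; button band 7.

Rate = 11/10 = 1.1 sts per cm.
collar: 36 × 1.1 = 39.60 → 40.
front: 49 × 1.1 = 53.90 → 54.
button band: 6 × 1.1 = 6.60 → 7.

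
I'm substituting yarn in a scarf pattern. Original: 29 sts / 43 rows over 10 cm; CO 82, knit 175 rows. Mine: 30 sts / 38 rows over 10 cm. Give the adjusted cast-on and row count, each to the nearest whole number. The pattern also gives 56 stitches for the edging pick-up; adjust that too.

Cast on 85 stitches; work 155 rows; edging pick-up 58 stitches.

Stitches: 82 × 30/29 = 84.83 → 85.
Rows: 175 × 38/43 = 154.65 → 155.
edging pick-up: 56 × 30/29 = 57.93 → 58.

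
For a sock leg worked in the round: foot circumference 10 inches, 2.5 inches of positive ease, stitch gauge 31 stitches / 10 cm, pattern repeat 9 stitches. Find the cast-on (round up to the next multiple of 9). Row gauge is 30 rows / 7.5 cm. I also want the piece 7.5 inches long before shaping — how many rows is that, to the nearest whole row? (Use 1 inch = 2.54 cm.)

Finished = 10 + 2.5 = 12.5 inches.
12.5 inches × 2.54 = 31.75 cm.
31/10 = 3.1 sts per cm; 31.75 × 3.1 = 98.42 sts.
Next multiple of 9 → 99.
7.5 inches = 19.05 cm; × 4 = 76.20 → 76 rows.

Cast on 99 stitches; work 76 rows.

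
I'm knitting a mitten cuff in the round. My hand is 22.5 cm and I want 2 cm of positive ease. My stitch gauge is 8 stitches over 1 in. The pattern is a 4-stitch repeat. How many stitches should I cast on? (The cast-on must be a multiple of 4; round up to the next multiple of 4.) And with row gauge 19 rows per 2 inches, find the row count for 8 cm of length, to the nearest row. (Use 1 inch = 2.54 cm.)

Finished = 22.5 + 2 = 24.5 cm.
24.5 cm × 1/2.54 = 9.65 inches.
8/1 = 8 sts per in; 9.65 × 8 = 77.17 sts.
Next multiple of 4 → 80.
8 cm = 3.15 inches; × 9.5 = 29.92 → 30 rows.

Cast on 80 stitches; work 30 rows.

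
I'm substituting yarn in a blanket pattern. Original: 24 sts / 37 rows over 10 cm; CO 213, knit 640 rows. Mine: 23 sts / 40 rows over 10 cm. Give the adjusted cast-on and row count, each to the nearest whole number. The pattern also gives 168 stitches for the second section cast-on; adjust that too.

Cast on 204 stitches; work 692 rows; second section cast-on 161 stitches.

Stitches: 213 × 23/24 = 204.12 → 204.
Rows: 640 × 40/37 = 691.89 → 692.
second section cast-on: 168 × 23/24 = 161.00 → 161.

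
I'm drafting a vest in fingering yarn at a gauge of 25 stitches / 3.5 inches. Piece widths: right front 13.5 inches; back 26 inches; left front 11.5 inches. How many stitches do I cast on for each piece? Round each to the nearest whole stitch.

Rate = 25/3.5 = 7.143 sts per in.
right front: 13.5 × 7.143 = 96.43 → 96.
back: 26 × 7.143 = 185.71 → 186.
left front: 11.5 × 7.143 = 82.14 → 82.

right front 96; back 186; left front 82.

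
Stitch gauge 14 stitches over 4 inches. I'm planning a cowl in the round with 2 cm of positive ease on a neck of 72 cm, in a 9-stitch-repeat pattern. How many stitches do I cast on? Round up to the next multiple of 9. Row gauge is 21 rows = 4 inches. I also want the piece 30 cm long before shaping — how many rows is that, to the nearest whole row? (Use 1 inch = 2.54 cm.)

Cast on 108 stitches; work 62 rows.

Finished = 72 + 2 = 74 cm.
74 cm × 1/2.54 = 29.13 inches.
14/4 = 3.5 sts per in; 29.13 × 3.5 = 101.97 sts.
Next multiple of 9 → 108.
30 cm = 11.81 inches; × 5.25 = 62.01 → 62 rows.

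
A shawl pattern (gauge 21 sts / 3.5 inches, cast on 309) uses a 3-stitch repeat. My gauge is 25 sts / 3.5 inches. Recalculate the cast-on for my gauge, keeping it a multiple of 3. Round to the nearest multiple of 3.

Cast on 369 stitches.

309 × 25 / 21 = 367.86.
Nearest multiple of 3: 369.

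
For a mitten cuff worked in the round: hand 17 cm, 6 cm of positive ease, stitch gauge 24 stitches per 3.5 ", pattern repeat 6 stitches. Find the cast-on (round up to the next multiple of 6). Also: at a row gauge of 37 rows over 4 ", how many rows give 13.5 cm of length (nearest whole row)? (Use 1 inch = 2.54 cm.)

Finished = 17 + 6 = 23 cm.
23 cm × 1/2.54 = 9.06 inches.
24/3.5 = 6.857 sts per in; 9.06 × 6.857 = 62.09 sts.
Next multiple of 6 → 66.
13.5 cm = 5.31 inches; × 9.25 = 49.16 → 49 rows.

Cast on 66 stitches; work 49 rows.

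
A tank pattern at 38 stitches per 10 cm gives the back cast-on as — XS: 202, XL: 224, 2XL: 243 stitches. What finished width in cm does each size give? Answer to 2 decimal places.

XS 53.16 cm; XL 58.95 cm; 2XL 63.95 cm.

38/10 = 3.8 sts per cm.
XS: 202 / 3.8 = 53.158 → 53.16 cm.
XL: 224 / 3.8 = 58.947 → 58.95 cm.
2XL: 243 / 3.8 = 63.947 → 63.95 cm.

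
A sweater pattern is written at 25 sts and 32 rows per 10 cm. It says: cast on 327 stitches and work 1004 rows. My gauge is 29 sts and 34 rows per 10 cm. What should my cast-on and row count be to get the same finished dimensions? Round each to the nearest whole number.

Stitches: 327 × 29/25 = 379.32 → 379.
Rows: 1004 × 34/32 = 1066.75 → 1067.

Cast on 379 stitches; work 1067 rows.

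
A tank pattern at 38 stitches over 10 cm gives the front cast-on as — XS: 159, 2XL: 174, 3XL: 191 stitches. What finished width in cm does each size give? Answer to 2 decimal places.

38/10 = 3.8 sts per cm.
XS: 159 / 3.8 = 41.842 → 41.84 cm.
2XL: 174 / 3.8 = 45.789 → 45.79 cm.
3XL: 191 / 3.8 = 50.263 → 50.26 cm.

XS 41.84 cm; 2XL 45.79 cm; 3XL 50.26 cm.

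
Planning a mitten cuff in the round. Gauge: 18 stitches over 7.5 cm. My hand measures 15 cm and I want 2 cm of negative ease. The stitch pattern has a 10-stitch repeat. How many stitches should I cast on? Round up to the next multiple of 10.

Finished = 15 − 2 = 13 cm.
18 / 7.5 = 2.4 sts/cm.
13 × 2.4 = 31.20 sts.
Next multiple of 10: 40.

CO 40 sts.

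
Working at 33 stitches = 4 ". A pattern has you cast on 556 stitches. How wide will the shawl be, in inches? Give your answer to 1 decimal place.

67.4 inches.

33 stitches / 4 inch = 8.25 stitches per inch.
556 / 8.25 = 67.39 inches.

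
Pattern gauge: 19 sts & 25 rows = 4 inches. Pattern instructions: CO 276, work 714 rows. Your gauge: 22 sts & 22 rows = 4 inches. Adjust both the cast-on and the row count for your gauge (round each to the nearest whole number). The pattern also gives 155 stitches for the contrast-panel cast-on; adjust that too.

Stitches: 276 × 22/19 = 319.58 → 320.
Rows: 714 × 22/25 = 628.32 → 628.
contrast-panel cast-on: 155 × 22/19 = 179.47 → 179.

Cast on 320 stitches; work 628 rows; contrast-panel cast-on 179 stitches.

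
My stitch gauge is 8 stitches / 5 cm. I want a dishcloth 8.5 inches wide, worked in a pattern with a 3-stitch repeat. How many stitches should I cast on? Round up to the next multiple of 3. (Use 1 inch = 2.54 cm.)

8.5 in = 8.5 × 2.54 = 21.59 cm.
8 / 5 = 1.6 sts/cm.
21.59 × 1.6 = 34.54 sts.
→ 36.

CO 36 sts.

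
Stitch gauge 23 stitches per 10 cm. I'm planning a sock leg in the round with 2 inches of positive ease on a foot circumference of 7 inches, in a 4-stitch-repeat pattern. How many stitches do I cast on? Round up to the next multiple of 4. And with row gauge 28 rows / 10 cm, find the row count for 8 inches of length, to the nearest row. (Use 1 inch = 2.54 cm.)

Finished = 7 + 2 = 9 inches.
9 inches × 2.54 = 22.86 cm.
23/10 = 2.3 sts per cm; 22.86 × 2.3 = 52.58 sts.
Next multiple of 4 → 56.
8 inches = 20.32 cm; × 2.8 = 56.90 → 57 rows.

Cast on 56 stitches; work 57 rows.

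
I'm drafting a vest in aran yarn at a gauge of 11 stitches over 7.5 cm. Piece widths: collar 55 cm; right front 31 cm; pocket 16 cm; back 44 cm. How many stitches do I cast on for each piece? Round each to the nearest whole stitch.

collar 81; right front 45; pocket 23; back 65.

Rate = 11/7.5 = 1.467 sts per cm.
collar: 55 × 1.467 = 80.67 → 81.
right front: 31 × 1.467 = 45.47 → 45.
pocket: 16 × 1.467 = 23.47 → 23.
back: 44 × 1.467 = 64.53 → 65.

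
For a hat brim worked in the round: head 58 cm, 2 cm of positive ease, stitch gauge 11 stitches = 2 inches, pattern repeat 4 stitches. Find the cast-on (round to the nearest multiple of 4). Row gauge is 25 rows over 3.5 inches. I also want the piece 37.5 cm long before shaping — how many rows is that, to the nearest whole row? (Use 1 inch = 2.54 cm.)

Cast on 128 stitches; work 105 rows.

Finished = 58 + 2 = 60 cm.
60 cm × 1/2.54 = 23.62 inches.
11/2 = 5.5 sts per in; 23.62 × 5.5 = 129.92 sts.
Nearest multiple of 4 → 128.
37.5 cm = 14.76 inches; × 7.143 = 105.46 → 105 rows.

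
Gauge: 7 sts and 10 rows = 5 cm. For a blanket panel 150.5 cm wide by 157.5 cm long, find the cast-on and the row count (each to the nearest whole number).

Stitch gauge = 7/5 = 1.4 sts/cm; 150.5 × 1.4 = 210.70 → 211 sts.
Row gauge = 10/5 = 2 rows/cm; 157.5 × 2 = 315.00 → 315 rows.

Cast on 211 stitches and work 315 rows.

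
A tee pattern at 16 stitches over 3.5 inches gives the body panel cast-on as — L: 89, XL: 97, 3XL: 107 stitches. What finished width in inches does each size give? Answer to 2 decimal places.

16/3.5 = 4.571 sts per in.
L: 89 / 4.571 = 19.469 → 19.47 in.
XL: 97 / 4.571 = 21.219 → 21.22 in.
3XL: 107 / 4.571 = 23.406 → 23.41 in.

L 19.47 inches; XL 21.22 inches; 3XL 23.41 inches.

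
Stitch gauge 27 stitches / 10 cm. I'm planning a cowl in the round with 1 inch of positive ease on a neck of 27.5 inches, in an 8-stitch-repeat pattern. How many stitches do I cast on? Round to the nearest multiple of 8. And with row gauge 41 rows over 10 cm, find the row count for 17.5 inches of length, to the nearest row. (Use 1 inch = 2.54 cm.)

Finished = 27.5 + 1 = 28.5 inches.
28.5 inches × 2.54 = 72.39 cm.
27/10 = 2.7 sts per cm; 72.39 × 2.7 = 195.45 sts.
Nearest multiple of 8 → 192.
17.5 inches = 44.45 cm; × 4.1 = 182.25 → 182 rows.

Cast on 192 stitches; work 182 rows.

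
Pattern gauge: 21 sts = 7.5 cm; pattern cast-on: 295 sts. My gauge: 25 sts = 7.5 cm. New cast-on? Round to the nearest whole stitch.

CO 351 sts.

Scale factor = 25 / 21 = 1.190.
295 × 25 / 21 = 351.19 sts.
→ 351 sts.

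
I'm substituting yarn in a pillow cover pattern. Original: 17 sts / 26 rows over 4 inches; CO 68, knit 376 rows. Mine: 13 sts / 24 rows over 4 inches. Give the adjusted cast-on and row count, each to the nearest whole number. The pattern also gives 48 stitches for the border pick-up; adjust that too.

Cast on 52 stitches; work 347 rows; border pick-up 37 stitches.

Stitches: 68 × 13/17 = 52.00 → 52.
Rows: 376 × 24/26 = 347.08 → 347.
border pick-up: 48 × 13/17 = 36.71 → 37.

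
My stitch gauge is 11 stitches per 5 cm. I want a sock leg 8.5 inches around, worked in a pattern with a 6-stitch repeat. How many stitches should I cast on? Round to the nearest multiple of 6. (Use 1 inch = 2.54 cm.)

48 stitches.

8.5 in = 8.5 × 2.54 = 21.59 cm.
11 / 5 = 2.2 sts/cm.
21.59 × 2.2 = 47.50 sts.
→ 48.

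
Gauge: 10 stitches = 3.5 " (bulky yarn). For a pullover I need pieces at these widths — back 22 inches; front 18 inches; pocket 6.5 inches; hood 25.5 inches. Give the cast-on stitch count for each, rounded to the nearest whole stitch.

Rate = 10/3.5 = 2.857 sts per in.
back: 22 × 2.857 = 62.86 → 63.
front: 18 × 2.857 = 51.43 → 51.
pocket: 6.5 × 2.857 = 18.57 → 19.
hood: 25.5 × 2.857 = 72.86 → 73.

back 63; front 51; pocket 19; hood 73.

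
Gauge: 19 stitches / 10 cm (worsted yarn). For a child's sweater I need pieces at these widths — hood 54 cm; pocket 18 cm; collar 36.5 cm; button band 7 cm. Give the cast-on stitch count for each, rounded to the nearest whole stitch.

Rate = 19/10 = 1.9 sts per cm.
hood: 54 × 1.9 = 102.60 → 103.
pocket: 18 × 1.9 = 34.20 → 34.
collar: 36.5 × 1.9 = 69.35 → 69.
button band: 7 × 1.9 = 13.30 → 13.

hood 103; pocket 34; collar 69; button band 13.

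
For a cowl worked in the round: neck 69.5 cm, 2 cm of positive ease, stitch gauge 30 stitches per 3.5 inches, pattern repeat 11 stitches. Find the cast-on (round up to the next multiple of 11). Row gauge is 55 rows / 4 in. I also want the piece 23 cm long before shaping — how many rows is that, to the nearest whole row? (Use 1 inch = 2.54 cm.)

Finished = 69.5 + 2 = 71.5 cm.
71.5 cm × 1/2.54 = 28.15 inches.
30/3.5 = 8.571 sts per in; 28.15 × 8.571 = 241.28 sts.
Next multiple of 11 → 242.
23 cm = 9.06 inches; × 13.75 = 124.51 → 125 rows.

Cast on 242 stitches; work 125 rows.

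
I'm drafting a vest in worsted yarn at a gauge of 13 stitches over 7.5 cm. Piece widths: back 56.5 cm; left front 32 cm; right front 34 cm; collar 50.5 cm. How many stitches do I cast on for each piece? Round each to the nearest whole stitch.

Rate = 13/7.5 = 1.733 sts per cm.
back: 56.5 × 1.733 = 97.93 → 98.
left front: 32 × 1.733 = 55.47 → 55.
right front: 34 × 1.733 = 58.93 → 59.
collar: 50.5 × 1.733 = 87.53 → 88.

back 98; left front 55; right front 59; collar 88.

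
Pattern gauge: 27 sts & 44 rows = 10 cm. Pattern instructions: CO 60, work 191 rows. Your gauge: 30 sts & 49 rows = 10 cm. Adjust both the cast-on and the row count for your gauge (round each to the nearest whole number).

Cast on 67 stitches; work 213 rows.

Stitches: 60 × 30/27 = 66.67 → 67.
Rows: 191 × 49/44 = 212.70 → 213.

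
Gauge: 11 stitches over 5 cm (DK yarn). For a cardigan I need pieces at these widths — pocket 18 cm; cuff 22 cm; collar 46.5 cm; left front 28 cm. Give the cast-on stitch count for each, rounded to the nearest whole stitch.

Rate = 11/5 = 2.2 sts per cm.
pocket: 18 × 2.2 = 39.60 → 40.
cuff: 22 × 2.2 = 48.40 → 48.
collar: 46.5 × 2.2 = 102.30 → 102.
left front: 28 × 2.2 = 61.60 → 62.

pocket 40; cuff 48; collar 102; left front 62.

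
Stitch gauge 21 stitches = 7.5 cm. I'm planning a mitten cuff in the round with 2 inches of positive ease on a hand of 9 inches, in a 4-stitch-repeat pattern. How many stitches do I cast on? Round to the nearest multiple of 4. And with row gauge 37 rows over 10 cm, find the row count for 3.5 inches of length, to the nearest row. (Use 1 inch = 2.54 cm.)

Finished = 9 + 2 = 11 inches.
11 inches × 2.54 = 27.94 cm.
21/7.5 = 2.8 sts per cm; 27.94 × 2.8 = 78.23 sts.
Nearest multiple of 4 → 80.
3.5 inches = 8.89 cm; × 3.7 = 32.89 → 33 rows.

Cast on 80 stitches; work 33 rows.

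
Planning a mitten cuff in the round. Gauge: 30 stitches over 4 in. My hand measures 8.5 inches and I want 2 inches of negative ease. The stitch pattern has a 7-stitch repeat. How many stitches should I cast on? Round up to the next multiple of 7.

Finished = 8.5 − 2 = 6.5 inches.
30 / 4 = 7.5 sts/in.
6.5 × 7.5 = 48.75 sts.
Next multiple of 7: 49.

Cast on 49 stitches.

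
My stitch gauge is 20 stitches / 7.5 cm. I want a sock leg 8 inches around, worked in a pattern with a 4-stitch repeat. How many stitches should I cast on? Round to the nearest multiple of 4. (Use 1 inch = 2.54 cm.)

56 stitches.

8 in = 8 × 2.54 = 20.32 cm.
20 / 7.5 = 2.667 sts/cm.
20.32 × 2.667 = 54.19 sts.
→ 56.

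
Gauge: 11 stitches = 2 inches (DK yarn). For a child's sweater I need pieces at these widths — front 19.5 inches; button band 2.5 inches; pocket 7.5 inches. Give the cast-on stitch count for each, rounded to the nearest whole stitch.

Rate = 11/2 = 5.5 sts per in.
front: 19.5 × 5.5 = 107.25 → 107.
button band: 2.5 × 5.5 = 13.75 → 14.
pocket: 7.5 × 5.5 = 41.25 → 41.

front 107; button band 14; pocket 41.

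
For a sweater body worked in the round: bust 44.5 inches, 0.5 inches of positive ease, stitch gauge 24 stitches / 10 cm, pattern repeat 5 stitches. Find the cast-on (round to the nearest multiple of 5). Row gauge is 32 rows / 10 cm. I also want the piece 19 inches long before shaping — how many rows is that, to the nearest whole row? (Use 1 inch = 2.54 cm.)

Cast on 275 stitches; work 154 rows.

Finished = 44.5 + 0.5 = 45 inches.
45 inches × 2.54 = 114.30 cm.
24/10 = 2.4 sts per cm; 114.30 × 2.4 = 274.32 sts.
Nearest multiple of 5 → 275.
19 inches = 48.26 cm; × 3.2 = 154.43 → 154 rows.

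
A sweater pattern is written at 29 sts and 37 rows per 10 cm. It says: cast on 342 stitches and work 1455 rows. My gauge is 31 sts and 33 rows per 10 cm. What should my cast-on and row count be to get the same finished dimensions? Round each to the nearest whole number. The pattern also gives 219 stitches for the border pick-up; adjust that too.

Cast on 366 stitches; work 1298 rows; border pick-up 234 stitches.

Stitches: 342 × 31/29 = 365.59 → 366.
Rows: 1455 × 33/37 = 1297.70 → 1298.
border pick-up: 219 × 31/29 = 234.10 → 234.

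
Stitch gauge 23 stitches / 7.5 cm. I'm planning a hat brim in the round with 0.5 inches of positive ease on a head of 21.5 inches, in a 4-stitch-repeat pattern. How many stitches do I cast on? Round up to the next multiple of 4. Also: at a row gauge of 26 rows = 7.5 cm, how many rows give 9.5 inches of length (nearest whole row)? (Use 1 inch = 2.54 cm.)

Cast on 172 stitches; work 84 rows.

Finished = 21.5 + 0.5 = 22 inches.
22 inches × 2.54 = 55.88 cm.
23/7.5 = 3.067 sts per cm; 55.88 × 3.067 = 171.37 sts.
Next multiple of 4 → 172.
9.5 inches = 24.13 cm; × 3.467 = 83.65 → 84 rows.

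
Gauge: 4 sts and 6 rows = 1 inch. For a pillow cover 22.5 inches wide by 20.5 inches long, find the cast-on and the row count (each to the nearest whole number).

Stitch gauge = 4/1 = 4 sts/in; 22.5 × 4 = 90.00 → 90 sts.
Row gauge = 6/1 = 6 rows/in; 20.5 × 6 = 123.00 → 123 rows.

Cast on 90 stitches and work 123 rows.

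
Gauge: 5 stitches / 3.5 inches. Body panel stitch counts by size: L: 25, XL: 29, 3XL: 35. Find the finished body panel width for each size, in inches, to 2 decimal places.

5/3.5 = 1.429 sts per in.
L: 25 / 1.429 = 17.500 → 17.50 in.
XL: 29 / 1.429 = 20.300 → 20.30 in.
3XL: 35 / 1.429 = 24.500 → 24.50 in.

L 17.50 inches; XL 20.30 inches; 3XL 24.50 inches.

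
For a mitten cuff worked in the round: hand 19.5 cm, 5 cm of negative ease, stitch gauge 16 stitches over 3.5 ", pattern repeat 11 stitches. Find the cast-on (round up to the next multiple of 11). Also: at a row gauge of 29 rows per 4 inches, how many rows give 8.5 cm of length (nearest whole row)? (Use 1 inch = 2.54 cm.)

Finished = 19.5 − 5 = 14.5 cm.
14.5 cm × 1/2.54 = 5.71 inches.
16/3.5 = 4.571 sts per in; 5.71 × 4.571 = 26.10 sts.
Next multiple of 11 → 33.
8.5 cm = 3.35 inches; × 7.25 = 24.26 → 24 rows.

Cast on 33 stitches; work 24 rows.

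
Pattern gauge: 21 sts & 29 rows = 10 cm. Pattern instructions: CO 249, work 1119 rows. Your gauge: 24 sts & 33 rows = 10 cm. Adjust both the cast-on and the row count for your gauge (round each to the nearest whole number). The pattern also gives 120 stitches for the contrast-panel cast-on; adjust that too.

Cast on 285 stitches; work 1273 rows; contrast-panel cast-on 137 stitches.

Stitches: 249 × 24/21 = 284.57 → 285.
Rows: 1119 × 33/29 = 1273.34 → 1273.
contrast-panel cast-on: 120 × 24/21 = 137.14 → 137.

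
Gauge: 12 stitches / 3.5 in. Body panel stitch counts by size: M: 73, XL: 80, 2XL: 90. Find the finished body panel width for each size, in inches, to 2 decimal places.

12/3.5 = 3.429 sts per in.
M: 73 / 3.429 = 21.292 → 21.29 in.
XL: 80 / 3.429 = 23.333 → 23.33 in.
2XL: 90 / 3.429 = 26.250 → 26.25 in.

M 21.29 inches; XL 23.33 inches; 2XL 26.25 inches.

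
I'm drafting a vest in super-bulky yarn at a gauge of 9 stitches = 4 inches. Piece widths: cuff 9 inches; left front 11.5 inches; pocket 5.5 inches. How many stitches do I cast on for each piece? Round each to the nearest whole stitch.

cuff 20; left front 26; pocket 12.

Rate = 9/4 = 2.25 sts per in.
cuff: 9 × 2.25 = 20.25 → 20.
left front: 11.5 × 2.25 = 25.88 → 26.
pocket: 5.5 × 2.25 = 12.38 → 12.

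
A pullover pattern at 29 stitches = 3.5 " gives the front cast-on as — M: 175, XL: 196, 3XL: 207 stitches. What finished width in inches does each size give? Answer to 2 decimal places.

29/3.5 = 8.286 sts per in.
M: 175 / 8.286 = 21.121 → 21.12 in.
XL: 196 / 8.286 = 23.655 → 23.66 in.
3XL: 207 / 8.286 = 24.983 → 24.98 in.

M 21.12 inches; XL 23.66 inches; 3XL 24.98 inches.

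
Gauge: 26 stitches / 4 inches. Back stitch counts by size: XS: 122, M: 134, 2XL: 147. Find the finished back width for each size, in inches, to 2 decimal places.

26/4 = 6.5 sts per in.
XS: 122 / 6.5 = 18.769 → 18.77 in.
M: 134 / 6.5 = 20.615 → 20.62 in.
2XL: 147 / 6.5 = 22.615 → 22.62 in.

XS 18.77 inches; M 20.62 inches; 2XL 22.62 inches.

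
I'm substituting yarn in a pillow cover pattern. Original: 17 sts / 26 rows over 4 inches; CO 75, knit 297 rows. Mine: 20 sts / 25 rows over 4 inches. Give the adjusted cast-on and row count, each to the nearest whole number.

Cast on 88 stitches; work 286 rows.

Stitches: 75 × 20/17 = 88.24 → 88.
Rows: 297 × 25/26 = 285.58 → 286.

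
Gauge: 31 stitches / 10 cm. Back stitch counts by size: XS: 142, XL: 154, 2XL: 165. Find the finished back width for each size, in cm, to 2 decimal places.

XS 45.81 cm; XL 49.68 cm; 2XL 53.23 cm.

31/10 = 3.1 sts per cm.
XS: 142 / 3.1 = 45.806 → 45.81 cm.
XL: 154 / 3.1 = 49.677 → 49.68 cm.
2XL: 165 / 3.1 = 53.226 → 53.23 cm.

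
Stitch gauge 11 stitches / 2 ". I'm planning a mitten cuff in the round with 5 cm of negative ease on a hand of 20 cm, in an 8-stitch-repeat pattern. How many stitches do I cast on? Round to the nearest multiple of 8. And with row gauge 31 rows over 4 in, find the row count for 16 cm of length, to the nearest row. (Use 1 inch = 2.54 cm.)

Finished = 20 − 5 = 15 cm.
15 cm × 1/2.54 = 5.91 inches.
11/2 = 5.5 sts per in; 5.91 × 5.5 = 32.48 sts.
Nearest multiple of 8 → 32.
16 cm = 6.30 inches; × 7.75 = 48.82 → 49 rows.

Cast on 32 stitches; work 49 rows.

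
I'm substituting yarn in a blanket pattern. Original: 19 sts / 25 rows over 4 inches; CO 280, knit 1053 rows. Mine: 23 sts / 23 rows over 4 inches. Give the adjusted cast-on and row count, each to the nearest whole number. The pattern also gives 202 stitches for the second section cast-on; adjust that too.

Stitches: 280 × 23/19 = 338.95 → 339.
Rows: 1053 × 23/25 = 968.76 → 969.
second section cast-on: 202 × 23/19 = 244.53 → 245.

Cast on 339 stitches; work 969 rows; second section cast-on 245 stitches.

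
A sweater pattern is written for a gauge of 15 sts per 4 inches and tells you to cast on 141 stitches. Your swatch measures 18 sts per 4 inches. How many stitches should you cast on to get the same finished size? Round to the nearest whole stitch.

Scale factor = 18 / 15 = 1.200.
141 × 18 / 15 = 169.20 sts.
→ 169 sts.

Cast on 169 stitches.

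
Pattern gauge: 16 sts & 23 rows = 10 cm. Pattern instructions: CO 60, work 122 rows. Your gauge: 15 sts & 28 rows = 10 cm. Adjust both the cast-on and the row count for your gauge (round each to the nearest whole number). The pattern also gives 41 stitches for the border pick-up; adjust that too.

Cast on 56 stitches; work 149 rows; border pick-up 38 stitches.

Stitches: 60 × 15/16 = 56.25 → 56.
Rows: 122 × 28/23 = 148.52 → 149.
border pick-up: 41 × 15/16 = 38.44 → 38.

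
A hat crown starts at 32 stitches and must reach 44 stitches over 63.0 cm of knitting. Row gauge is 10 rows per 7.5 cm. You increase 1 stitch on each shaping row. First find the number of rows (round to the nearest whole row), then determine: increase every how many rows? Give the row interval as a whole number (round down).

Rows = 63.0 × 1.333 = 84.0 → 84 rows.
Stitches to add: 12 → 12 shaping rows (at 1 st each).
84 / 12 = 7.00 → every 7 rows.

Increase every 7th row.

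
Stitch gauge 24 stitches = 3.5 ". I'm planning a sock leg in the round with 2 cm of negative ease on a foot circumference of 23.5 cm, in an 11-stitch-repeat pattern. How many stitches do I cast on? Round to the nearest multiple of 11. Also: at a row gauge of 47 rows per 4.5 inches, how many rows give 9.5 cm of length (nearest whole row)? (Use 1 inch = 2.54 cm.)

Cast on 55 stitches; work 39 rows.

Finished = 23.5 − 2 = 21.5 cm.
21.5 cm × 1/2.54 = 8.46 inches.
24/3.5 = 6.857 sts per in; 8.46 × 6.857 = 58.04 sts.
Nearest multiple of 11 → 55.
9.5 cm = 3.74 inches; × 10.444 = 39.06 → 39 rows.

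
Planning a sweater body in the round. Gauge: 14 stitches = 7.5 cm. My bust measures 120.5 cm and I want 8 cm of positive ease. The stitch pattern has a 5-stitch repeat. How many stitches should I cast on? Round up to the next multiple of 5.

240 stitches.

Finished = 120.5 + 8 = 128.5 cm.
14 / 7.5 = 1.867 sts/cm.
128.5 × 1.867 = 239.87 sts.
Next multiple of 5: 240.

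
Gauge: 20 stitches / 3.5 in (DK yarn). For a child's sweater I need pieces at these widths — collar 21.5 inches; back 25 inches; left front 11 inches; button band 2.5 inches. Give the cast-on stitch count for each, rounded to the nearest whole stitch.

Rate = 20/3.5 = 5.714 sts per in.
collar: 21.5 × 5.714 = 122.86 → 123.
back: 25 × 5.714 = 142.86 → 143.
left front: 11 × 5.714 = 62.86 → 63.
button band: 2.5 × 5.714 = 14.29 → 14.

collar 123; back 143; left front 63; button band 14.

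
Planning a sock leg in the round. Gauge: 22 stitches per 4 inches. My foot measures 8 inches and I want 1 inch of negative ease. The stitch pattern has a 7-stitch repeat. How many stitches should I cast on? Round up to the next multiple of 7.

Cast on 42 stitches.

Finished = 8 − 1 = 7 inches.
22 / 4 = 5.5 sts/in.
7 × 5.5 = 38.50 sts.
Next multiple of 7: 42.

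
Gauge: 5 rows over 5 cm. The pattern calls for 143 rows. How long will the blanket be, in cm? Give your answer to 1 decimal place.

143.0 cm.

5 rows / 5 cm = 1 rows per cm.
143 / 1 = 143.00 cm.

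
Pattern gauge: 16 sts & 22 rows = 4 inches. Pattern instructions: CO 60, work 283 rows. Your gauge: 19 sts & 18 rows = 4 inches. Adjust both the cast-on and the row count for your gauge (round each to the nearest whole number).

Cast on 71 stitches; work 232 rows.

Stitches: 60 × 19/16 = 71.25 → 71.
Rows: 283 × 18/22 = 231.55 → 232.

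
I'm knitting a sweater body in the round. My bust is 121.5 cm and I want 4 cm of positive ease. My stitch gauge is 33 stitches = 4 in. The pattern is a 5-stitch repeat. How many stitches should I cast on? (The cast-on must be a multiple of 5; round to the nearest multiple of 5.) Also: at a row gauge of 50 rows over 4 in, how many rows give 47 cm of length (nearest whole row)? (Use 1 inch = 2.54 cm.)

Cast on 410 stitches; work 231 rows.

Finished = 121.5 + 4 = 125.5 cm.
125.5 cm × 1/2.54 = 49.41 inches.
33/4 = 8.25 sts per in; 49.41 × 8.25 = 407.63 sts.
Nearest multiple of 5 → 410.
47 cm = 18.50 inches; × 12.5 = 231.30 → 231 rows.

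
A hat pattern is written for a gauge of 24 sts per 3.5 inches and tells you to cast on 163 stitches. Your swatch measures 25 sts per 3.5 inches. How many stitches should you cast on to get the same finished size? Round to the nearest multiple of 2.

Scale factor = 25 / 24 = 1.042.
163 × 25 / 24 = 169.79 sts.
→ 170 sts.

170 stitches.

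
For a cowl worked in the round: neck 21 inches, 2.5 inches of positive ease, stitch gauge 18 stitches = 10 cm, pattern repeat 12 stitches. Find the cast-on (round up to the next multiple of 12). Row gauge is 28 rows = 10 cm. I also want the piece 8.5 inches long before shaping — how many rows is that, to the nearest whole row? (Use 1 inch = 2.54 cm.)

Finished = 21 + 2.5 = 23.5 inches.
23.5 inches × 2.54 = 59.69 cm.
18/10 = 1.8 sts per cm; 59.69 × 1.8 = 107.44 sts.
Next multiple of 12 → 108.
8.5 inches = 21.59 cm; × 2.8 = 60.45 → 60 rows.

Cast on 108 stitches; work 60 rows.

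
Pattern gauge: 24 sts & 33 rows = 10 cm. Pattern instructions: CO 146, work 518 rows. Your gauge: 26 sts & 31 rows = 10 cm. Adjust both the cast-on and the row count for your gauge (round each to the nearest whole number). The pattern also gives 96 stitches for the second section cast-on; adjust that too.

Stitches: 146 × 26/24 = 158.17 → 158.
Rows: 518 × 31/33 = 486.61 → 487.
second section cast-on: 96 × 26/24 = 104.00 → 104.

Cast on 158 stitches; work 487 rows; second section cast-on 104 stitches.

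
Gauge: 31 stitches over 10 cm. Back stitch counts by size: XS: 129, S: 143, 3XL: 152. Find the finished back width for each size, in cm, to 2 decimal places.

31/10 = 3.1 sts per cm.
XS: 129 / 3.1 = 41.613 → 41.61 cm.
S: 143 / 3.1 = 46.129 → 46.13 cm.
3XL: 152 / 3.1 = 49.032 → 49.03 cm.

XS 41.61 cm; S 46.13 cm; 3XL 49.03 cm.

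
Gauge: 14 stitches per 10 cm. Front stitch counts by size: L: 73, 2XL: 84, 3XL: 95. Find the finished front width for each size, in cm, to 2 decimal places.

14/10 = 1.4 sts per cm.
L: 73 / 1.4 = 52.143 → 52.14 cm.
2XL: 84 / 1.4 = 60.000 → 60.00 cm.
3XL: 95 / 1.4 = 67.857 → 67.86 cm.

L 52.14 cm; 2XL 60.00 cm; 3XL 67.86 cm.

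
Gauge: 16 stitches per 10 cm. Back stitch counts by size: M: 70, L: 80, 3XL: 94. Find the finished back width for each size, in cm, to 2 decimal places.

M 43.75 cm; L 50.00 cm; 3XL 58.75 cm.

16/10 = 1.6 sts per cm.
M: 70 / 1.6 = 43.750 → 43.75 cm.
L: 80 / 1.6 = 50.000 → 50.00 cm.
3XL: 94 / 1.6 = 58.750 → 58.75 cm.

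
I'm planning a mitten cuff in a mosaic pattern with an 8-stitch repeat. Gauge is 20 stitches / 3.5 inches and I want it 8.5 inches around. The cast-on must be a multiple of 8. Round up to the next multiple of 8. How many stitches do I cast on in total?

20 / 3.5 = 5.714 sts per inch.
8.5 × 5.714 = 48.57 sts.
Next multiple of 8: 56.

56 stitches.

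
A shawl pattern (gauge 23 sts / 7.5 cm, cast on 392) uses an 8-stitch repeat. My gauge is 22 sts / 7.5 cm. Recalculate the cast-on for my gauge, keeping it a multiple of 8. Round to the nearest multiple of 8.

Cast on 376 stitches.

392 × 22 / 23 = 374.96.
Nearest multiple of 8: 376.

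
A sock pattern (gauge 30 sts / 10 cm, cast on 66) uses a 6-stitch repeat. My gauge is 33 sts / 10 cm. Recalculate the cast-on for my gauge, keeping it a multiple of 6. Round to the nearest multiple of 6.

72 stitches.

66 × 33 / 30 = 72.60.
Nearest multiple of 6: 72.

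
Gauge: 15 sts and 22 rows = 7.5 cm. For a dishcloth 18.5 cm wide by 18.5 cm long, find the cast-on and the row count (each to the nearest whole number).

Stitch gauge = 15/7.5 = 2 sts/cm; 18.5 × 2 = 37.00 → 37 sts.
Row gauge = 22/7.5 = 2.933 rows/cm; 18.5 × 2.933 = 54.27 → 54 rows.

Cast on 37 stitches and work 54 rows.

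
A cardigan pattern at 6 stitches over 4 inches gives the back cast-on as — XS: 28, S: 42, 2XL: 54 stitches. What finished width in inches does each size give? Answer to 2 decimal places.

XS 18.67 inches; S 28.00 inches; 2XL 36.00 inches.

6/4 = 1.5 sts per in.
XS: 28 / 1.5 = 18.667 → 18.67 in.
S: 42 / 1.5 = 28.000 → 28.00 in.
2XL: 54 / 1.5 = 36.000 → 36.00 in.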